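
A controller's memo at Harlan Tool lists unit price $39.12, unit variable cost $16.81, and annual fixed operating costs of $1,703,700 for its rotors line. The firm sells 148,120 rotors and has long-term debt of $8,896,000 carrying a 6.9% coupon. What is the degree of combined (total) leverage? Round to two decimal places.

3.35

Total contribution margin = 148,120 × $22.31 = $3,304,557.20.
EBIT = $3,304,557.20 − $1,703,700 = $1,600,857.20. Interest = $613,824.00, so EBIT − I = $987,033.20.
Degree of total leverage = total CM / (EBIT − interest) = $3,304,557.20 / $987,033.20 = 3.3480.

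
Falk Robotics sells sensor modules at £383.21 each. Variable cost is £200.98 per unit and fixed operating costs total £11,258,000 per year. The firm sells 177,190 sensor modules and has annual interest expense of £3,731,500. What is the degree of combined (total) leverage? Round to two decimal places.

1.87

At 177,190 units, contribution = 177,190 × £182.23 = £32,289,333.70.
EBIT = £32,289,333.70 − £11,258,000 = £21,031,333.70. Interest = £3,731,500.00, so EBIT − I = £17,299,833.70.
Degree of total leverage = total CM / (EBIT − interest) = £32,289,333.70 / £17,299,833.70 = 1.8665.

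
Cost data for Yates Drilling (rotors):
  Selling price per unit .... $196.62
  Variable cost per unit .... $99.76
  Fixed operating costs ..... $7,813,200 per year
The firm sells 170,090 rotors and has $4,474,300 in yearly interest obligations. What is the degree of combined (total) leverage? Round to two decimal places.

Contribution at this volume is 170,090 × $96.86 = $16,474,917.40.
Subtracting fixed costs: EBIT = $16,474,917.40 − $7,813,200 = $8,661,717.40. Interest = $4,474,300.00.
DOL = $16,474,917.40 ÷ $8,661,717.40 = 1.9020; DFL = $8,661,717.40 ÷ $4,187,417.40 = 2.0685.
DCL = DOL × DFL = 1.9020 × 2.0685 = 3.9343.

3.93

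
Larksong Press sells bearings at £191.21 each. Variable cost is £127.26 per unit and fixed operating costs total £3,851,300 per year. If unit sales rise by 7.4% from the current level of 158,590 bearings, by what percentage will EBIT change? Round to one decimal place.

+11.9%

Total contribution margin = 158,590 × £63.95 = £10,141,830.50.
Operating income = contribution − fixed costs = £10,141,830.50 − £3,851,300 = £6,290,530.50.
So DOL = total CM / EBIT = £10,141,830.50 / £6,290,530.50 = 1.6122.
So EBIT moves 1.6122 × (+7.4%) = +11.9%.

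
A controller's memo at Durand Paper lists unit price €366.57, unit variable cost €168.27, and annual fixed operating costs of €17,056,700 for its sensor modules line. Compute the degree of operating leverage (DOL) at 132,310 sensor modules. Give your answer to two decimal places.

2.86

At 132,310 units, contribution = 132,310 × €198.30 = €26,237,073.00.
Subtracting fixed costs: EBIT = €26,237,073.00 − €17,056,700 = €9,180,373.00.
DOL = contribution ÷ EBIT = €26,237,073.00 ÷ €9,180,373.00 = 2.8580.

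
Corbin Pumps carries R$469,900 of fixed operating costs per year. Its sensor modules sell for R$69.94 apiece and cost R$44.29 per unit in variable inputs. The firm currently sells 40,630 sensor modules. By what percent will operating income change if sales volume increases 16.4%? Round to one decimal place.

+29.9%

Total contribution margin = 40,630 × R$25.65 = R$1,042,159.50.
EBIT = R$1,042,159.50 − R$469,900 = R$572,259.50.
Degree of operating leverage = R$1,042,159.50 / R$572,259.50 = 1.8211.
%ΔEBIT = DOL × %ΔSales = 1.8211 × +16.4% = +29.9%.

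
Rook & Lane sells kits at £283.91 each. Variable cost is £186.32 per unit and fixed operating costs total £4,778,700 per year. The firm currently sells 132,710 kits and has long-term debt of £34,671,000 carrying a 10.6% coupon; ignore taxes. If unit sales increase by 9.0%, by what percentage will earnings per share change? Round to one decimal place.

Total contribution margin = 132,710 × £97.59 = £12,951,168.90.
EBIT = £12,951,168.90 − £4,778,700 = £8,172,468.90.
After interest of £3,675,126.00, pre-tax earnings = £4,497,342.90.
DCL = total CM / (EBIT − I) = £12,951,168.90 / £4,497,342.90 = 2.8797.
%ΔEPS = DCL × %ΔSales = 2.8797 × +9.0% = +25.9%.

+25.9%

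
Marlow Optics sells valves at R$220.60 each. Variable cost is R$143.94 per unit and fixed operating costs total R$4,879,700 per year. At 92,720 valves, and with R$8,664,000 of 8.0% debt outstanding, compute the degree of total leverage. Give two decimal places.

4.63

Contribution at this volume is 92,720 × R$76.66 = R$7,107,915.20.
Subtracting fixed costs: EBIT = R$7,107,915.20 − R$4,879,700 = R$2,228,215.20. Interest = R$693,120.00.
DOL = R$7,107,915.20 ÷ R$2,228,215.20 = 3.1900; DFL = R$2,228,215.20 ÷ R$1,535,095.20 = 1.4515.
DCL = DOL × DFL = 3.1900 × 1.4515 = 4.6303.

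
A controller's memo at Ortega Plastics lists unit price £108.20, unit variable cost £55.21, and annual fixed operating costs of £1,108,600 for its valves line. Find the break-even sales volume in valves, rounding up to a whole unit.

20,921 valves

Unit CM = price − variable cost = £108.20 − £55.21 = £52.99.
Break-even volume = fixed costs ÷ CM per unit = £1,108,600 ÷ £52.99 = 20,920.93, so 20,921 valves.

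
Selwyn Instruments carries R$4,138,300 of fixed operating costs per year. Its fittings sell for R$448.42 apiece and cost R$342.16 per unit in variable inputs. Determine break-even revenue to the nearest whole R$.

R$17,463,735

CM per unit = R$448.42 − R$342.16 = R$106.26; CM ratio = R$106.26 / R$448.42 = 0.2370.
Break-even sales = FC ÷ CM ratio = R$4,138,300 × R$448.42 / R$106.26 = R$17,463,735.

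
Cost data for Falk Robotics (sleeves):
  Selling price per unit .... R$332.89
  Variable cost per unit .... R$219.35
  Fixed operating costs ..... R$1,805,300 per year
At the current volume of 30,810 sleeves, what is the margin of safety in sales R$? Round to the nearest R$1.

R$4,963,349

Unit CM = price − variable cost = R$332.89 − R$219.35 = R$113.54. Break-even units = R$1,805,300 ÷ R$113.54 = 15,900.12; break-even revenue = 15,900.12 × R$332.89 = R$5,292,992.05.
Actual sales revenue = 30,810 × R$332.89 = R$10,256,340.90.
Margin of safety = R$10,256,340.90 − R$5,292,992.05 = R$4,963,349.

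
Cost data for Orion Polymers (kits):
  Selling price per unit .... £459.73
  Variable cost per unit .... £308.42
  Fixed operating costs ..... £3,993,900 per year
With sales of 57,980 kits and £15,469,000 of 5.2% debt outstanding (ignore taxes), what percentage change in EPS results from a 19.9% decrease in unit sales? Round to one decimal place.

Total contribution margin = 57,980 × £151.31 = £8,772,953.80.
Subtracting fixed costs: EBIT = £8,772,953.80 − £3,993,900 = £4,779,053.80.
Interest = £804,388.00, so EBIT − I = £3,974,665.80.
Degree of combined leverage = contribution ÷ (EBIT − I) = £8,772,953.80 ÷ £3,974,665.80 = 2.2072.
EPS therefore changes by 2.2072 × (-19.9%) = -43.9%.

-43.9%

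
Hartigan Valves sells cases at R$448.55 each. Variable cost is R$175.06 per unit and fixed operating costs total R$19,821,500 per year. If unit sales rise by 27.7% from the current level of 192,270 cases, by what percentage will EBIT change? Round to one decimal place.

+44.5%

At 192,270 units, contribution = 192,270 × R$273.49 = R$52,583,922.30.
EBIT = R$52,583,922.30 − R$19,821,500 = R$32,762,422.30.
DOL = contribution ÷ EBIT = R$52,583,922.30 ÷ R$32,762,422.30 = 1.6050.
%ΔEBIT = DOL × %ΔSales = 1.6050 × +27.7% = +44.5%.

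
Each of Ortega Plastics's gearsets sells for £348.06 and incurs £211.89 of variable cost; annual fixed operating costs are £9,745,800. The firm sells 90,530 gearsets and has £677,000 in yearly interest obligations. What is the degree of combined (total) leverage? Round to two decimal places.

At 90,530 units, contribution = 90,530 × £136.17 = £12,327,470.10.
Subtracting fixed costs: EBIT = £12,327,470.10 − £9,745,800 = £2,581,670.10. Interest = £677,000.00.
DOL = £12,327,470.10 ÷ £2,581,670.10 = 4.7750; DFL = £2,581,670.10 ÷ £1,904,670.10 = 1.3554.
Combined leverage = 4.7750 × 1.3554 = 6.4720.

6.47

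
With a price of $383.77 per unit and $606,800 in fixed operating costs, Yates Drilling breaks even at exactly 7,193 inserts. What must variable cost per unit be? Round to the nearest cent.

Contribution per unit must be FC / Q = $606,800 / 7,193 = $84.3598.
Variable cost per unit = $383.77 − $84.3598 = $299.41.

$299.41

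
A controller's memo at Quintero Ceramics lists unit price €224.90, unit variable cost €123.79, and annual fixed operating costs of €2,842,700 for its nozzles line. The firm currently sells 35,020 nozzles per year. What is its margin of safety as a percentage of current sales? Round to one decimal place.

Contribution margin per unit = €224.90 − €123.79 = €101.11. Break-even units = €2,842,700 ÷ €101.11 = 28,114.92; break-even revenue = 28,114.92 × €224.90 = €6,323,046.48.
Actual sales revenue = 35,020 × €224.90 = €7,875,998.00.
Margin of safety = (€7,875,998.00 − €6,323,046.48) ÷ €7,875,998.00 = 19.7%.

19.7%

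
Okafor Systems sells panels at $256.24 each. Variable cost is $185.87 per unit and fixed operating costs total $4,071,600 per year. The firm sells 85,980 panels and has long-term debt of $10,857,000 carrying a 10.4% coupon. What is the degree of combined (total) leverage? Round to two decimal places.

7.12

Contribution at this volume is 85,980 × $70.37 = $6,050,412.60.
Operating income = contribution − fixed costs = $6,050,412.60 − $4,071,600 = $1,978,812.60. Interest = $1,129,128.00.
DOL = $6,050,412.60 ÷ $1,978,812.60 = 3.0576; DFL = $1,978,812.60 ÷ $849,684.60 = 2.3289.
Combined leverage = 3.0576 × 2.3289 = 7.1208.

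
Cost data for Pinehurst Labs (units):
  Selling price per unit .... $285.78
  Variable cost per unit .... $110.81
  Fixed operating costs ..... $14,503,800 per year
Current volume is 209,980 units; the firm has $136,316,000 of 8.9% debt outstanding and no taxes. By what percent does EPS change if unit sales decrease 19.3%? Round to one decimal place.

-70.2%

Total contribution margin = 209,980 × $174.97 = $36,740,200.60.
Subtracting fixed costs: EBIT = $36,740,200.60 − $14,503,800 = $22,236,400.60.
Interest = $12,132,124.00, so EBIT − I = $10,104,276.60.
DCL = total CM / (EBIT − I) = $36,740,200.60 / $10,104,276.60 = 3.6361.
%ΔEPS = DCL × %ΔSales = 3.6361 × -19.3% = -70.2%.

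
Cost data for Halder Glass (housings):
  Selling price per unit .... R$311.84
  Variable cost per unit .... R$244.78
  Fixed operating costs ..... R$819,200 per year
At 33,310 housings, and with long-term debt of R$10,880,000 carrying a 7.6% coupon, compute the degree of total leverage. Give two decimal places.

Total contribution margin = 33,310 × R$67.06 = R$2,233,768.60.
Operating income = contribution − fixed costs = R$2,233,768.60 − R$819,200 = R$1,414,568.60. Interest = R$826,880.00.
DOL = R$2,233,768.60 ÷ R$1,414,568.60 = 1.5791; DFL = R$1,414,568.60 ÷ R$587,688.60 = 2.4070.
DCL = DOL × DFL = 1.5791 × 2.4070 = 3.8009.

3.80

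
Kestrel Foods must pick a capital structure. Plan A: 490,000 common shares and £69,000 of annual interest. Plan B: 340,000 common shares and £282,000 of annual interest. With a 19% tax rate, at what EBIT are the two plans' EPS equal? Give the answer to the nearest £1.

£764,800

At indifference, (EBIT − 69,000)(1 − t)/490,000 = (EBIT − 282,000)(1 − t)/340,000.
The (1 − t) factor cancels: (EBIT − 69,000) × 340,000 = (EBIT − 282,000) × 490,000.
EBIT × (490,000 − 340,000) = 282,000 × 490,000 − 69,000 × 340,000 = 114,720,000,000, so EBIT = 114,720,000,000 ÷ 150,000 = 764,800.00.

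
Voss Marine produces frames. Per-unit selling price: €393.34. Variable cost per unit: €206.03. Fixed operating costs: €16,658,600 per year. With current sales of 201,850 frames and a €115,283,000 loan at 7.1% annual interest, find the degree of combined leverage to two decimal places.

Contribution at this volume is 201,850 × €187.31 = €37,808,523.50.
Operating income = contribution − fixed costs = €37,808,523.50 − €16,658,600 = €21,149,923.50. Interest = €8,185,093.00.
DOL = €37,808,523.50 ÷ €21,149,923.50 = 1.7876; DFL = €21,149,923.50 ÷ €12,964,830.50 = 1.6313.
DCL = DOL × DFL = 1.7876 × 1.6313 = 2.9161.

2.92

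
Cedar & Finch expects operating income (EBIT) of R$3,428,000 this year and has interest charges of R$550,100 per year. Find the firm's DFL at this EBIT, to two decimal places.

1.19

Interest = R$550,100.00.
Degree of financial leverage = EBIT / (EBIT − interest) = R$3,428,000 / R$2,877,900.00 = 1.1911.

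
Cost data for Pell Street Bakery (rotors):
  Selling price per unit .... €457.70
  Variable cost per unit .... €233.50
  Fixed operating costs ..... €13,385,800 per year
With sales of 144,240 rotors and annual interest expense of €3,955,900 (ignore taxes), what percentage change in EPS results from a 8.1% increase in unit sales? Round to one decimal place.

Total contribution margin = 144,240 × €224.20 = €32,338,608.00.
Subtracting fixed costs: EBIT = €32,338,608.00 − €13,385,800 = €18,952,808.00.
Interest = €3,955,900.00, so EBIT − I = €14,996,908.00.
DCL = total CM / (EBIT − I) = €32,338,608.00 / €14,996,908.00 = 2.1564.
EPS therefore changes by 2.1564 × (+8.1%) = +17.5%.

+17.5%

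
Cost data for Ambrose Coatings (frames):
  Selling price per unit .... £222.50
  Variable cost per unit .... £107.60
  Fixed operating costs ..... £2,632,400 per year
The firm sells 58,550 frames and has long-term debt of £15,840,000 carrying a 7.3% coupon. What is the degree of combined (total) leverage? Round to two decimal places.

Total contribution margin = 58,550 × £114.90 = £6,727,395.00.
Subtracting fixed costs: EBIT = £6,727,395.00 − £2,632,400 = £4,094,995.00. Interest = £1,156,320.00, so EBIT − I = £2,938,675.00.
DCL = contribution ÷ (EBIT − I) = £6,727,395.00 ÷ £2,938,675.00 = 2.2893.

2.29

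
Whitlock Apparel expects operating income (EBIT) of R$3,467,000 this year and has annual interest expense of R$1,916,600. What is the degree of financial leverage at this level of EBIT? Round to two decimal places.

2.24

Interest = R$1,916,600.00.
Degree of financial leverage = EBIT / (EBIT − interest) = R$3,467,000 / R$1,550,400.00 = 2.2362.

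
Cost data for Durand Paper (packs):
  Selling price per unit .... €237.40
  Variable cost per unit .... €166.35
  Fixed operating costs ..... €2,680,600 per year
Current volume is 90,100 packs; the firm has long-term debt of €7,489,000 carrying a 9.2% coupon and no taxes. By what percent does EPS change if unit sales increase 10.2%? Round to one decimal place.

+21.5%

Contribution at this volume is 90,100 × €71.05 = €6,401,605.00.
Operating income = contribution − fixed costs = €6,401,605.00 − €2,680,600 = €3,721,005.00.
Interest = €688,988.00, so EBIT − I = €3,032,017.00.
DCL = total CM / (EBIT − I) = €6,401,605.00 / €3,032,017.00 = 2.1113.
%ΔEPS = DCL × %ΔSales = 2.1113 × +10.2% = +21.5%.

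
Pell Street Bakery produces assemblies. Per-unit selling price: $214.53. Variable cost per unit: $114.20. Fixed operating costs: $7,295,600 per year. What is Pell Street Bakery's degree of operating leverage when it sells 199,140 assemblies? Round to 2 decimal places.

Contribution at this volume is 199,140 × $100.33 = $19,979,716.20.
EBIT = $19,979,716.20 − $7,295,600 = $12,684,116.20.
So DOL = total CM / EBIT = $19,979,716.20 / $12,684,116.20 = 1.5752.

1.58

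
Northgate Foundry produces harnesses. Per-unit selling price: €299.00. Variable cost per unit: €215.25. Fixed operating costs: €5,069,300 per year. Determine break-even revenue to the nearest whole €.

Contribution margin per unit = €299.00 − €215.25 = €83.75, a CM ratio of €83.75 ÷ €299.00 = 0.2801.
Break-even revenue = fixed costs × price ÷ CM = €5,069,300 × €299.00 ÷ €83.75 = €18,098,158.

€18,098,158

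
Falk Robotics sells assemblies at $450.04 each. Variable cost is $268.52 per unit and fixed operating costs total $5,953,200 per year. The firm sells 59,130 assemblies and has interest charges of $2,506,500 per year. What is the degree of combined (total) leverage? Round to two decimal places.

4.72

At 59,130 units, contribution = 59,130 × $181.52 = $10,733,277.60.
Operating income = contribution − fixed costs = $10,733,277.60 − $5,953,200 = $4,780,077.60. Interest = $2,506,500.00, so EBIT − I = $2,273,577.60.
DCL = contribution ÷ (EBIT − I) = $10,733,277.60 ÷ $2,273,577.60 = 4.7209.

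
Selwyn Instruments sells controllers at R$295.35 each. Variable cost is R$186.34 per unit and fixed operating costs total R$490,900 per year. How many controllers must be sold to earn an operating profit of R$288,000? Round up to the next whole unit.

Unit CM = price − variable cost = R$295.35 − R$186.34 = R$109.01.
Required volume = (fixed costs + target profit) ÷ CM = (R$490,900 + R$288,000) ÷ R$109.01 = 7,145.22, so 7,146 controllers.

7,146 controllers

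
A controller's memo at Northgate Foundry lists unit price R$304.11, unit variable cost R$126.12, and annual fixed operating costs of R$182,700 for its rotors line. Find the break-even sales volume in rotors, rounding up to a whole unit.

Contribution margin per unit = R$304.11 − R$126.12 = R$177.99.
Break-even volume = fixed costs ÷ CM per unit = R$182,700 ÷ R$177.99 = 1,026.46, so 1,027 rotors.

1,027 rotors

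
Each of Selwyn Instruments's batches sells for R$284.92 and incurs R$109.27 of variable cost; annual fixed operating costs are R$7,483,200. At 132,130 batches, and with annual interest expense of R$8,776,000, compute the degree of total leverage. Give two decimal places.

3.34

At 132,130 units, contribution = 132,130 × R$175.65 = R$23,208,634.50.
EBIT = R$23,208,634.50 − R$7,483,200 = R$15,725,434.50. Interest = R$8,776,000.00, so EBIT − I = R$6,949,434.50.
Degree of total leverage = total CM / (EBIT − interest) = R$23,208,634.50 / R$6,949,434.50 = 3.3396.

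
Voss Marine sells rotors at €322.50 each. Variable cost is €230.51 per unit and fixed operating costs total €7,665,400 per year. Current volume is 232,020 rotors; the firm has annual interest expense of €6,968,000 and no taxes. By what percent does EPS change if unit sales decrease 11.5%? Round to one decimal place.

At 232,020 units, contribution = 232,020 × €91.99 = €21,343,519.80.
EBIT = €21,343,519.80 − €7,665,400 = €13,678,119.80.
After interest of €6,968,000.00, pre-tax earnings = €6,710,119.80.
DCL = total CM / (EBIT − I) = €21,343,519.80 / €6,710,119.80 = 3.1808.
EPS therefore changes by 3.1808 × (-11.5%) = -36.6%.

-36.6%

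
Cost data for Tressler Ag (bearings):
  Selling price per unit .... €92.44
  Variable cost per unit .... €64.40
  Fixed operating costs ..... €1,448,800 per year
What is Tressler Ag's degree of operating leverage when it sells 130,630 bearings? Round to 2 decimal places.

1.65

Contribution at this volume is 130,630 × €28.04 = €3,662,865.20.
Operating income = contribution − fixed costs = €3,662,865.20 − €1,448,800 = €2,214,065.20.
So DOL = total CM / EBIT = €3,662,865.20 / €2,214,065.20 = 1.6544.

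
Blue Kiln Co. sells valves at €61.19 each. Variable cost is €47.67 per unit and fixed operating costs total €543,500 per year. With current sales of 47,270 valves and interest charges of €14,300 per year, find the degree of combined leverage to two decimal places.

7.86

At 47,270 units, contribution = 47,270 × €13.52 = €639,090.40.
Subtracting fixed costs: EBIT = €639,090.40 − €543,500 = €95,590.40. Interest = €14,300.00, so EBIT − I = €81,290.40.
DCL = contribution ÷ (EBIT − I) = €639,090.40 ÷ €81,290.40 = 7.8618.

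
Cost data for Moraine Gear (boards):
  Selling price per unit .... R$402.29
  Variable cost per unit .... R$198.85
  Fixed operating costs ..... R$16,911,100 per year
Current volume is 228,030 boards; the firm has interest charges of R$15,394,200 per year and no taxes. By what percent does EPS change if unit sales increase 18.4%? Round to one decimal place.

At 228,030 units, contribution = 228,030 × R$203.44 = R$46,390,423.20.
Operating income = contribution − fixed costs = R$46,390,423.20 − R$16,911,100 = R$29,479,323.20.
Interest = R$15,394,200.00, so EBIT − I = R$14,085,123.20.
Degree of combined leverage = contribution ÷ (EBIT − I) = R$46,390,423.20 ÷ R$14,085,123.20 = 3.2936.
%ΔEPS = DCL × %ΔSales = 3.2936 × +18.4% = +60.6%.

+60.6%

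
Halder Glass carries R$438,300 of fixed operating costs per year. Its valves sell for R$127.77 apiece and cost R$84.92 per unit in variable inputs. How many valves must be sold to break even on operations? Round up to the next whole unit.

Unit CM = price − variable cost = R$127.77 − R$84.92 = R$42.85.
Break-even Q = R$438,300 / R$42.85 = 10,228.70 → 10,229 valves.

10,229 valves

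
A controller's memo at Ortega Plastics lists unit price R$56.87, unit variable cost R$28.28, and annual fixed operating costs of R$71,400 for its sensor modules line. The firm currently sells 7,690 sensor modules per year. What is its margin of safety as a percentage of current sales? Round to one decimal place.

Contribution margin per unit = R$56.87 − R$28.28 = R$28.59. Break-even units = R$71,400 ÷ R$28.59 = 2,497.38; break-even revenue = 2,497.38 × R$56.87 = R$142,025.81.
Current sales = 7,690 × R$56.87 = R$437,330.30.
Margin of safety = (R$437,330.30 − R$142,025.81) ÷ R$437,330.30 = 67.5%.

67.5%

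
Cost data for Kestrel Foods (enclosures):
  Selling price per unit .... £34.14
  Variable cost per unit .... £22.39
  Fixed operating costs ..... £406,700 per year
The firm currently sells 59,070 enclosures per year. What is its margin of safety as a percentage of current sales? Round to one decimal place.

Contribution margin per unit = £34.14 − £22.39 = £11.75. Break-even units = £406,700 ÷ £11.75 = 34,612.77; break-even revenue = 34,612.77 × £34.14 = £1,181,679.83.
Actual sales revenue = 59,070 × £34.14 = £2,016,649.80.
Margin of safety = (£2,016,649.80 − £1,181,679.83) ÷ £2,016,649.80 = 41.4%.

41.4%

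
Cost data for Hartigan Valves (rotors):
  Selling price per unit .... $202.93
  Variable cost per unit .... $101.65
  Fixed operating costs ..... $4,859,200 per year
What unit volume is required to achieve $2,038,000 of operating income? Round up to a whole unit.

68,101 rotors

Unit CM = price − variable cost = $202.93 − $101.65 = $101.28.
Required volume = (fixed costs + target profit) ÷ CM = ($4,859,200 + $2,038,000) ÷ $101.28 = 68,100.32, so 68,101 rotors.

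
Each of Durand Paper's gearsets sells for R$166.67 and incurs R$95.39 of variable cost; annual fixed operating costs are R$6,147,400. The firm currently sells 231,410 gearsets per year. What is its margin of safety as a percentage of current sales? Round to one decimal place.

62.7%

Contribution margin per unit = R$166.67 − R$95.39 = R$71.28. Break-even units = R$6,147,400 ÷ R$71.28 = 86,242.99; break-even revenue = 86,242.99 × R$166.67 = R$14,374,118.38.
Actual sales revenue = 231,410 × R$166.67 = R$38,569,104.70.
Margin of safety = (R$38,569,104.70 − R$14,374,118.38) ÷ R$38,569,104.70 = 62.7%.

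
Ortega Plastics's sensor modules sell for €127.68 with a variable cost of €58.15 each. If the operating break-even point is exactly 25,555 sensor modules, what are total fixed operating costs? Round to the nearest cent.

€1,776,839.15

Contribution margin per unit = €127.68 − €58.15 = €69.53.
Since BE = FC / CM, FC = 25,555 × €69.53 = €1,776,839.15.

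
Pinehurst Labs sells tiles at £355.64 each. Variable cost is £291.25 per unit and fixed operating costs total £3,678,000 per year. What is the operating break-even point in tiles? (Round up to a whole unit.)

Unit CM = price − variable cost = £355.64 − £291.25 = £64.39.
Break-even Q = £3,678,000 / £64.39 = 57,120.67 → 57,121 tiles.

57,121 tiles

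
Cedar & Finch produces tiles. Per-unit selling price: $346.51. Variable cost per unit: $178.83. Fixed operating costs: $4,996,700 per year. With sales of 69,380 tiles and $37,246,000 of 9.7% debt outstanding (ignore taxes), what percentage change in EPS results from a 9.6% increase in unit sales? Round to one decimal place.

Total contribution margin = 69,380 × $167.68 = $11,633,638.40.
Subtracting fixed costs: EBIT = $11,633,638.40 − $4,996,700 = $6,636,938.40.
After interest of $3,612,862.00, pre-tax earnings = $3,024,076.40.
DCL = total CM / (EBIT − I) = $11,633,638.40 / $3,024,076.40 = 3.8470.
%ΔEPS = DCL × %ΔSales = 3.8470 × +9.6% = +36.9%.

+36.9%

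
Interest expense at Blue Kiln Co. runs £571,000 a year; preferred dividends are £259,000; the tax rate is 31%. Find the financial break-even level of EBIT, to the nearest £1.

Grossing the preferred dividend up to pre-tax terms: £259,000 / (1 − 0.31) = £375,362.32.
EPS = 0 when EBIT covers interest plus the pre-tax preferred burden: £571,000 + £375,362.32 = £946,362.32.

£946,362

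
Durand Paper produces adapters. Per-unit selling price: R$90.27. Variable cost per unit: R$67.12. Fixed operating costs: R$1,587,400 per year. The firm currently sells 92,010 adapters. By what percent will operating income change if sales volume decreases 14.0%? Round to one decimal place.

-55.0%

Contribution at this volume is 92,010 × R$23.15 = R$2,130,031.50.
Operating income = contribution − fixed costs = R$2,130,031.50 − R$1,587,400 = R$542,631.50.
So DOL = total CM / EBIT = R$2,130,031.50 / R$542,631.50 = 3.9254.
%ΔEBIT = DOL × %ΔSales = 3.9254 × -14.0% = -55.0%.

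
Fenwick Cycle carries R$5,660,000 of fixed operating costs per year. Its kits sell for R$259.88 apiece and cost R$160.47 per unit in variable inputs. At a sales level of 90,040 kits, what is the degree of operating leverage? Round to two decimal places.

2.72

Total contribution margin = 90,040 × R$99.41 = R$8,950,876.40.
Subtracting fixed costs: EBIT = R$8,950,876.40 − R$5,660,000 = R$3,290,876.40.
Degree of operating leverage = R$8,950,876.40 / R$3,290,876.40 = 2.7199.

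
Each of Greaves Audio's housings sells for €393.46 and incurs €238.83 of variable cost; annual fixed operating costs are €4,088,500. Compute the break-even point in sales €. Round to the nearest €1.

€10,403,293

Contribution margin per unit = €393.46 − €238.83 = €154.63, a CM ratio of €154.63 ÷ €393.46 = 0.3930.
Break-even sales = FC ÷ CM ratio = €4,088,500 × €393.46 / €154.63 = €10,403,293.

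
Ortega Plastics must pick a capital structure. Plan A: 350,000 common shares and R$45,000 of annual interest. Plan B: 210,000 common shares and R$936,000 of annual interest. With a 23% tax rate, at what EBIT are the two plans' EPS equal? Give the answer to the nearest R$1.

R$2,272,500

Set EPS_A = EPS_B: (EBIT − R$45,000)(1 − 0.23) ÷ 350,000 = (EBIT − R$936,000)(1 − 0.23) ÷ 210,000.
The (1 − t) factor cancels: (EBIT − 45,000) × 210,000 = (EBIT − 936,000) × 350,000.
Solving, EBIT = (936,000·350,000 − 45,000·210,000) / (350,000 − 210,000) = 318,150,000,000 / 140,000 = 2,272,500.00.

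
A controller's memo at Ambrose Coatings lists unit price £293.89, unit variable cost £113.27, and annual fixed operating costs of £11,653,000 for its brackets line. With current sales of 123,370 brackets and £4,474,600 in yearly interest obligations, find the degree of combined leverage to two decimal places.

At 123,370 units, contribution = 123,370 × £180.62 = £22,283,089.40.
EBIT = £22,283,089.40 − £11,653,000 = £10,630,089.40. Interest = £4,474,600.00.
DOL = £22,283,089.40 ÷ £10,630,089.40 = 2.0962; DFL = £10,630,089.40 ÷ £6,155,489.40 = 1.7269.
Combined leverage = 2.0962 × 1.7269 = 3.6199.

3.62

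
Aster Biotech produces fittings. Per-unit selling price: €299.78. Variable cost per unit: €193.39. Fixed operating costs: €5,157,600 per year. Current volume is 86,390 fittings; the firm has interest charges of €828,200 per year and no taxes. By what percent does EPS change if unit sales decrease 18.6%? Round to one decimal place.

Total contribution margin = 86,390 × €106.39 = €9,191,032.10.
EBIT = €9,191,032.10 − €5,157,600 = €4,033,432.10.
After interest of €828,200.00, pre-tax earnings = €3,205,232.10.
DCL = total CM / (EBIT − I) = €9,191,032.10 / €3,205,232.10 = 2.8675.
EPS therefore changes by 2.8675 × (-18.6%) = -53.3%.

-53.3%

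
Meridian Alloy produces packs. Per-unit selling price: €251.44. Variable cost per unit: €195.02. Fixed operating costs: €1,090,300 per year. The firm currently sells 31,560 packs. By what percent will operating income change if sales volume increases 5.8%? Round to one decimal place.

At 31,560 units, contribution = 31,560 × €56.42 = €1,780,615.20.
Operating income = contribution − fixed costs = €1,780,615.20 − €1,090,300 = €690,315.20.
So DOL = total CM / EBIT = €1,780,615.20 / €690,315.20 = 2.5794.
Operating income changes by 2.5794 × +5.8% = +15.0%.

+15.0%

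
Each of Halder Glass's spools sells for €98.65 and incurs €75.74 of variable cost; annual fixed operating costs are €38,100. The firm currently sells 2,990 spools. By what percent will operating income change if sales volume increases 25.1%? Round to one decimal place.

+56.6%

Contribution at this volume is 2,990 × €22.91 = €68,500.90.
Subtracting fixed costs: EBIT = €68,500.90 − €38,100 = €30,400.90.
Degree of operating leverage = €68,500.90 / €30,400.90 = 2.2533.
Operating income changes by 2.2533 × +25.1% = +56.6%.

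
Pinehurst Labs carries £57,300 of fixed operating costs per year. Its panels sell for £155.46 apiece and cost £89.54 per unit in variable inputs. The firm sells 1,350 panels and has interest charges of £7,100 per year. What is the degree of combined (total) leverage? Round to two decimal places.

3.62

Total contribution margin = 1,350 × £65.92 = £88,992.00.
Subtracting fixed costs: EBIT = £88,992.00 − £57,300 = £31,692.00. Interest = £7,100.00, so EBIT − I = £24,592.00.
DCL = contribution ÷ (EBIT − I) = £88,992.00 ÷ £24,592.00 = 3.6187.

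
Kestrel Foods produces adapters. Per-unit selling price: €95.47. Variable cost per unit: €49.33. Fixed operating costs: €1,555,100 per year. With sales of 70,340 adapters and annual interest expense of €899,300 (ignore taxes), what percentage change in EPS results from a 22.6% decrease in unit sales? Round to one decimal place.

-92.7%

Total contribution margin = 70,340 × €46.14 = €3,245,487.60.
Subtracting fixed costs: EBIT = €3,245,487.60 − €1,555,100 = €1,690,387.60.
After interest of €899,300.00, pre-tax earnings = €791,087.60.
DCL = total CM / (EBIT − I) = €3,245,487.60 / €791,087.60 = 4.1026.
%ΔEPS = DCL × %ΔSales = 4.1026 × -22.6% = -92.7%.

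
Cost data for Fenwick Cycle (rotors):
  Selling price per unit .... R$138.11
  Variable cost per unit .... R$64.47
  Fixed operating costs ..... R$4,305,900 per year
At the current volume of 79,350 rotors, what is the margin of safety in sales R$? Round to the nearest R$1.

R$2,883,419

Each unit contributes R$138.11 − R$64.47 = R$73.64. Break-even units = R$4,305,900 ÷ R$73.64 = 58,472.30; break-even revenue = 58,472.30 × R$138.11 = R$8,075,609.03.
Actual sales revenue = 79,350 × R$138.11 = R$10,959,028.50.
Margin of safety = R$10,959,028.50 − R$8,075,609.03 = R$2,883,419.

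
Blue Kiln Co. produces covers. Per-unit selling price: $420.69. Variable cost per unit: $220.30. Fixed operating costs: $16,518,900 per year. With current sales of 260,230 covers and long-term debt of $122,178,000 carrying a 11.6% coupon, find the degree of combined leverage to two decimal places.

2.43

Contribution at this volume is 260,230 × $200.39 = $52,147,489.70.
Subtracting fixed costs: EBIT = $52,147,489.70 − $16,518,900 = $35,628,589.70. Interest = $14,172,648.00, so EBIT − I = $21,455,941.70.
DCL = contribution ÷ (EBIT − I) = $52,147,489.70 ÷ $21,455,941.70 = 2.4304.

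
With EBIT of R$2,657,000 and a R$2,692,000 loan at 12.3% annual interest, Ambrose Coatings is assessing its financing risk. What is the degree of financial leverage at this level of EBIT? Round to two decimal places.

Interest = R$331,116.00.
Degree of financial leverage = EBIT / (EBIT − interest) = R$2,657,000 / R$2,325,884.00 = 1.1424.

1.14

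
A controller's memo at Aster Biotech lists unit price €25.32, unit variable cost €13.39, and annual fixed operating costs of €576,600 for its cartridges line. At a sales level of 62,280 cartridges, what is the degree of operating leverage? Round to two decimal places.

Total contribution margin = 62,280 × €11.93 = €743,000.40.
EBIT = €743,000.40 − €576,600 = €166,400.40.
So DOL = total CM / EBIT = €743,000.40 / €166,400.40 = 4.4651.

4.47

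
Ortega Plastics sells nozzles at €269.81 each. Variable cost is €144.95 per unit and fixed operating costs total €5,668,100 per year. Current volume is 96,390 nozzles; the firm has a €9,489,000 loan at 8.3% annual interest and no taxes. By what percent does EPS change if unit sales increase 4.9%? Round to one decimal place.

+10.6%

Contribution at this volume is 96,390 × €124.86 = €12,035,255.40.
Subtracting fixed costs: EBIT = €12,035,255.40 − €5,668,100 = €6,367,155.40.
After interest of €787,587.00, pre-tax earnings = €5,579,568.40.
Degree of combined leverage = contribution ÷ (EBIT − I) = €12,035,255.40 ÷ €5,579,568.40 = 2.1570.
EPS therefore changes by 2.1570 × (+4.9%) = +10.6%.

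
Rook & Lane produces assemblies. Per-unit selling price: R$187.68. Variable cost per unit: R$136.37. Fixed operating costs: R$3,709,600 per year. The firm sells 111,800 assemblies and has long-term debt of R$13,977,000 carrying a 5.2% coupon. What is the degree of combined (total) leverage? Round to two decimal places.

At 111,800 units, contribution = 111,800 × R$51.31 = R$5,736,458.00.
Subtracting fixed costs: EBIT = R$5,736,458.00 − R$3,709,600 = R$2,026,858.00. Interest = R$726,804.00.
DOL = R$5,736,458.00 ÷ R$2,026,858.00 = 2.8302; DFL = R$2,026,858.00 ÷ R$1,300,054.00 = 1.5591.
Combined leverage = 2.8302 × 1.5591 = 4.4126.

4.41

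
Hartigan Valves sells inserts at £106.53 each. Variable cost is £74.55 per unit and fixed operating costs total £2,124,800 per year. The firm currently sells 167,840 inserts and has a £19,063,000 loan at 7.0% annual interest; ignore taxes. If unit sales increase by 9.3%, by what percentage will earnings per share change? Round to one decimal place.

+26.2%

Total contribution margin = 167,840 × £31.98 = £5,367,523.20.
Subtracting fixed costs: EBIT = £5,367,523.20 − £2,124,800 = £3,242,723.20.
After interest of £1,334,410.00, pre-tax earnings = £1,908,313.20.
DCL = total CM / (EBIT − I) = £5,367,523.20 / £1,908,313.20 = 2.8127.
EPS therefore changes by 2.8127 × (+9.3%) = +26.2%.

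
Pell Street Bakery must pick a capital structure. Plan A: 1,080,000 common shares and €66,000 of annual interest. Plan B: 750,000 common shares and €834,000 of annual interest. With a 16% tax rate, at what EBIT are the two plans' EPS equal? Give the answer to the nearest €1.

At indifference, (EBIT − 66,000)(1 − t)/1,080,000 = (EBIT − 834,000)(1 − t)/750,000.
Cancelling (1 − t) and cross-multiplying: 750,000·(EBIT − 66,000) = 1,080,000·(EBIT − 834,000).
Solving, EBIT = (834,000·1,080,000 − 66,000·750,000) / (1,080,000 − 750,000) = 851,220,000,000 / 330,000 = 2,579,454.55.

€2,579,455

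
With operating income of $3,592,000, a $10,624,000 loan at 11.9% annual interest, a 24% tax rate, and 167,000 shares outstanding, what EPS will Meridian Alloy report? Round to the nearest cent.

$10.59

Interest = $1,264,256.00, so EBT = $3,592,000 − $1,264,256.00 = $2,327,744.00.
Net income = $2,327,744.00 × (1 − 0.24) = $1,769,085.44.
Per share: $1,769,085.44 / 167,000 shares = $10.59.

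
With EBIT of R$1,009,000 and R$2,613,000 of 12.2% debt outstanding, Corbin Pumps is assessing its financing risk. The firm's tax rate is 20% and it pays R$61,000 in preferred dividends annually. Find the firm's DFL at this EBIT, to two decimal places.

Annual interest charges come to R$318,786.00.
Pre-tax preferred-dividend burden = R$61,000 ÷ (1 − 0.20) = R$76,250.00.
DFL = EBIT ÷ [EBIT − I − D_p/(1−t)] = R$1,009,000 ÷ [R$1,009,000 − R$318,786.00 − R$76,250.00] = R$1,009,000 ÷ R$613,964.00 = 1.6434.

1.64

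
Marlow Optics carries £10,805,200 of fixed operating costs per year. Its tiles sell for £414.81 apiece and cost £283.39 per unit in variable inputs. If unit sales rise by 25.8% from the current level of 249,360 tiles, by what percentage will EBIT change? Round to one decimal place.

At 249,360 units, contribution = 249,360 × £131.42 = £32,770,891.20.
EBIT = £32,770,891.20 − £10,805,200 = £21,965,691.20.
So DOL = total CM / EBIT = £32,770,891.20 / £21,965,691.20 = 1.4919.
So EBIT moves 1.4919 × (+25.8%) = +38.5%.

+38.5%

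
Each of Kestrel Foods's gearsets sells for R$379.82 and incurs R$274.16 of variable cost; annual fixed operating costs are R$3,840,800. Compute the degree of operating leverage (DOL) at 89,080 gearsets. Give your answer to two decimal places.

1.69

At 89,080 units, contribution = 89,080 × R$105.66 = R$9,412,192.80.
Operating income = contribution − fixed costs = R$9,412,192.80 − R$3,840,800 = R$5,571,392.80.
DOL = contribution ÷ EBIT = R$9,412,192.80 ÷ R$5,571,392.80 = 1.6894.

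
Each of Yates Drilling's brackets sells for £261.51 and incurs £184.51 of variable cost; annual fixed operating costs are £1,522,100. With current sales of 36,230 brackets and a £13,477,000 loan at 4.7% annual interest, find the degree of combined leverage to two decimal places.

Total contribution margin = 36,230 × £77.00 = £2,789,710.00.
Operating income = contribution − fixed costs = £2,789,710.00 − £1,522,100 = £1,267,610.00. Interest = £633,419.00, so EBIT − I = £634,191.00.
Degree of total leverage = total CM / (EBIT − interest) = £2,789,710.00 / £634,191.00 = 4.3988.

4.40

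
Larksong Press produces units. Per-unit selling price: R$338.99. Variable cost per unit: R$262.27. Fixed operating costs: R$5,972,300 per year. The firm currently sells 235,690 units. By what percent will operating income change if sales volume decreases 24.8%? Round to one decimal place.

Contribution at this volume is 235,690 × R$76.72 = R$18,082,136.80.
Subtracting fixed costs: EBIT = R$18,082,136.80 − R$5,972,300 = R$12,109,836.80.
Degree of operating leverage = R$18,082,136.80 / R$12,109,836.80 = 1.4932.
So EBIT moves 1.4932 × (-24.8%) = -37.0%.

-37.0%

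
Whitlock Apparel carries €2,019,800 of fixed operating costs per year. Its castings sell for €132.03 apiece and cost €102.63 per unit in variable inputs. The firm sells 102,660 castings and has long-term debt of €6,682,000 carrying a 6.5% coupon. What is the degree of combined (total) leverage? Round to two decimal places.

5.35

At 102,660 units, contribution = 102,660 × €29.40 = €3,018,204.00.
EBIT = €3,018,204.00 − €2,019,800 = €998,404.00. Interest = €434,330.00.
DOL = €3,018,204.00 ÷ €998,404.00 = 3.0230; DFL = €998,404.00 ÷ €564,074.00 = 1.7700.
Combined leverage = 3.0230 × 1.7700 = 5.3507.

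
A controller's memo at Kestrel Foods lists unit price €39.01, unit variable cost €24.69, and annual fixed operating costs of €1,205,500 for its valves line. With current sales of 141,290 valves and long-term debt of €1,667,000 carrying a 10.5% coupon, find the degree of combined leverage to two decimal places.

At 141,290 units, contribution = 141,290 × €14.32 = €2,023,272.80.
Operating income = contribution − fixed costs = €2,023,272.80 − €1,205,500 = €817,772.80. Interest = €175,035.00, so EBIT − I = €642,737.80.
DCL = contribution ÷ (EBIT − I) = €2,023,272.80 ÷ €642,737.80 = 3.1479.

3.15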